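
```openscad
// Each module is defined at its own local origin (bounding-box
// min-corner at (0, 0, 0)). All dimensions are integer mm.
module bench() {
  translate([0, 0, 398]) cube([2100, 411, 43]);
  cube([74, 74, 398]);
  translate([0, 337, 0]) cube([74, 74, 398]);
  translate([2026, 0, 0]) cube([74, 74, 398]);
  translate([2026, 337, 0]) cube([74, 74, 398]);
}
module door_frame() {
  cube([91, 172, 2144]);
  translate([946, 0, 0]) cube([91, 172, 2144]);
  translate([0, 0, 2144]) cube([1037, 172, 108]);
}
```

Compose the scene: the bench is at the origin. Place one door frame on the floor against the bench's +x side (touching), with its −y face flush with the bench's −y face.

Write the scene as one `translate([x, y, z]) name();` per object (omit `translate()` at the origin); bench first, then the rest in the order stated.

bench();
translate([2100, 0, 0]) door_frame();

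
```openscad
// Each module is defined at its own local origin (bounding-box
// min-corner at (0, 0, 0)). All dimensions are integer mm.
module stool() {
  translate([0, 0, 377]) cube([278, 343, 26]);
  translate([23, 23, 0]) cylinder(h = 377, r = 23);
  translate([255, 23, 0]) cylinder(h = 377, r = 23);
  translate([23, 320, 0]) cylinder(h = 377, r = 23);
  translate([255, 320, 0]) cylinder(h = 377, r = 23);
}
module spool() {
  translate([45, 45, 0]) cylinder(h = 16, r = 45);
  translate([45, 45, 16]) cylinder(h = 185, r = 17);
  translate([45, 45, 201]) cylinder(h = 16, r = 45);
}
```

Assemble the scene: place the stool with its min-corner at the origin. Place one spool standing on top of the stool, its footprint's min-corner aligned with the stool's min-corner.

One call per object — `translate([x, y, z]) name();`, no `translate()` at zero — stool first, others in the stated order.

stool();
translate([0, 0, 403]) spool();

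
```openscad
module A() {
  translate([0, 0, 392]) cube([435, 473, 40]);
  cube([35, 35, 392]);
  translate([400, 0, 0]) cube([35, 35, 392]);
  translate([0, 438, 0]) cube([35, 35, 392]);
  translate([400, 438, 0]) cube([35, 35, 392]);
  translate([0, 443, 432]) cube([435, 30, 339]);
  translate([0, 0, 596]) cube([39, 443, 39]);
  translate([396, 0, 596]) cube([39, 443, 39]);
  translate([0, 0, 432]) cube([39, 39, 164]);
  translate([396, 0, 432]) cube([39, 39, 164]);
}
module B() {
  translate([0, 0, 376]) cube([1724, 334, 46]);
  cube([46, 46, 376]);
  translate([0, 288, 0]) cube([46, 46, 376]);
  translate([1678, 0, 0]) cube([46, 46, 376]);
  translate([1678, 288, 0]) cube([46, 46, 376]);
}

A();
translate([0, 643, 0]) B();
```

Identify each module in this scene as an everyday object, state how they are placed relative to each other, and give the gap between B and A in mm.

The bench's nearest face is 170 mm from the chair's +y face.

A is a chair. B is a bench. The bench is on the floor beside the chair on its +y side. The gap between the bench and the chair is 170 mm.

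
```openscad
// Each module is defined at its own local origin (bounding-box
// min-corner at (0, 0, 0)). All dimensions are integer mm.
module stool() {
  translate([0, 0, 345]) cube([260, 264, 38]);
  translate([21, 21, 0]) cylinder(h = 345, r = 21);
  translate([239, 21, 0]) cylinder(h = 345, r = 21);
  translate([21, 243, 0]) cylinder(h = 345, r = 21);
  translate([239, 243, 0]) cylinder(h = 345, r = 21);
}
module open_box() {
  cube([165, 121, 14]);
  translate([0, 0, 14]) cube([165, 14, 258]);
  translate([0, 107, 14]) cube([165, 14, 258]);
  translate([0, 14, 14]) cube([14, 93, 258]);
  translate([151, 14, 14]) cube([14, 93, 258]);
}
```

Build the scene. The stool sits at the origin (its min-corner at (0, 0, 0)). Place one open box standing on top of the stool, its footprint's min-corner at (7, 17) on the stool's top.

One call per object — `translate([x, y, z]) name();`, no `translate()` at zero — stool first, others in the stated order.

stool();
translate([7, 17, 383]) open_box();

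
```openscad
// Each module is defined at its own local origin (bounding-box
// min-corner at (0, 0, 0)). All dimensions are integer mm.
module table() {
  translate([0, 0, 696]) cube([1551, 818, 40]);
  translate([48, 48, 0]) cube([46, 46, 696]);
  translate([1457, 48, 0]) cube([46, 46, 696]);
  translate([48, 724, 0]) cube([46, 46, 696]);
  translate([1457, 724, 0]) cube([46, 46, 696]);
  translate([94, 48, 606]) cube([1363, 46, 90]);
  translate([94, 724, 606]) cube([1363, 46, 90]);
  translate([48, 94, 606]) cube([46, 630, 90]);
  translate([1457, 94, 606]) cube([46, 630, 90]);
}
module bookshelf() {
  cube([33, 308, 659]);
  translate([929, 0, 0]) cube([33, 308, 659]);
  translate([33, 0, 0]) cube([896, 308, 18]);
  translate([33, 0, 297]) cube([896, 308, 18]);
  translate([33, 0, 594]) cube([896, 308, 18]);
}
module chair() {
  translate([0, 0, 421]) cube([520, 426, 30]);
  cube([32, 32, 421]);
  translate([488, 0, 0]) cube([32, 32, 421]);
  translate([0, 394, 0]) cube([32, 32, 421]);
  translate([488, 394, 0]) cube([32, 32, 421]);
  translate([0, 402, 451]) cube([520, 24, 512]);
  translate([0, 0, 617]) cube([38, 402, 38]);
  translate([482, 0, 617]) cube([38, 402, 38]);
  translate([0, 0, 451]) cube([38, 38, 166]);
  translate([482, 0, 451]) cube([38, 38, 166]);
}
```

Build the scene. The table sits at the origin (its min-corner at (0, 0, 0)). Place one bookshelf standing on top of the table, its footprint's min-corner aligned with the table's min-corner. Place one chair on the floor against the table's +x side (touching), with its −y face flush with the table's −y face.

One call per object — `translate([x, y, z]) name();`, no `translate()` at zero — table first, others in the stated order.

table();
translate([0, 0, 736]) bookshelf();
translate([1551, 0, 0]) chair();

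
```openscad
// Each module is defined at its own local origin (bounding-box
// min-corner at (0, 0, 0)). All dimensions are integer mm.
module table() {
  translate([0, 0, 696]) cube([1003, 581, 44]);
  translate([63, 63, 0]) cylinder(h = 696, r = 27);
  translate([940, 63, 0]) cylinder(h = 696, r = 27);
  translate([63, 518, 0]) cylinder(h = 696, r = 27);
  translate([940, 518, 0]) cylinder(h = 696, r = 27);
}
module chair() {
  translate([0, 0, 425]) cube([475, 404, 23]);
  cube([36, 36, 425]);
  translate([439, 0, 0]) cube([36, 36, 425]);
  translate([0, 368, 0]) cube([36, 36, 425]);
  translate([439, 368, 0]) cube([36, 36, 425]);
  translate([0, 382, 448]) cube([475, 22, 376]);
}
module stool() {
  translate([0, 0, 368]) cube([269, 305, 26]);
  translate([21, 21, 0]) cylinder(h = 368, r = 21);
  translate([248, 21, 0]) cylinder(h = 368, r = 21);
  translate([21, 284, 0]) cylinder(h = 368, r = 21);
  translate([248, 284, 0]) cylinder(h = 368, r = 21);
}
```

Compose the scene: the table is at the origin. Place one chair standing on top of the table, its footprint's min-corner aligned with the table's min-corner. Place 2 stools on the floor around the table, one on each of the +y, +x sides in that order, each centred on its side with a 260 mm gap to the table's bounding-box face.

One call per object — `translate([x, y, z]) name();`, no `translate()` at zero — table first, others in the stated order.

table();
translate([0, 0, 740]) chair();
translate([367, 841, 0]) stool();
translate([1263, 138, 0]) stool();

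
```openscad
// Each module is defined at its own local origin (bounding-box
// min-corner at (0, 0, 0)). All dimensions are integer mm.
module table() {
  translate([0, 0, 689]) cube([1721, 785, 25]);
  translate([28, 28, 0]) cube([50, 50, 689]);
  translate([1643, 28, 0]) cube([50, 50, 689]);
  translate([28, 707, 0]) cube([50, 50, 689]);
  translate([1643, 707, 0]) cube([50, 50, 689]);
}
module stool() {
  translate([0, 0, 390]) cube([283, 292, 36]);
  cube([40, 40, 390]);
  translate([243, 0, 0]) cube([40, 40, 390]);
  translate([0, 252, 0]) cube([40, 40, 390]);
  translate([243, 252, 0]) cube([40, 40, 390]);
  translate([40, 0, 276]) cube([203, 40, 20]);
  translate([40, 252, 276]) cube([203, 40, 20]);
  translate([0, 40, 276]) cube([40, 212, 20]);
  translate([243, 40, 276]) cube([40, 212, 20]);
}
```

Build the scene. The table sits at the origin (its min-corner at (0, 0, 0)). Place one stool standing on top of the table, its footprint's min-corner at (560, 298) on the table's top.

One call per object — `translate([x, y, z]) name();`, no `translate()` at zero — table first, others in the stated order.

table();
translate([560, 298, 714]) stool();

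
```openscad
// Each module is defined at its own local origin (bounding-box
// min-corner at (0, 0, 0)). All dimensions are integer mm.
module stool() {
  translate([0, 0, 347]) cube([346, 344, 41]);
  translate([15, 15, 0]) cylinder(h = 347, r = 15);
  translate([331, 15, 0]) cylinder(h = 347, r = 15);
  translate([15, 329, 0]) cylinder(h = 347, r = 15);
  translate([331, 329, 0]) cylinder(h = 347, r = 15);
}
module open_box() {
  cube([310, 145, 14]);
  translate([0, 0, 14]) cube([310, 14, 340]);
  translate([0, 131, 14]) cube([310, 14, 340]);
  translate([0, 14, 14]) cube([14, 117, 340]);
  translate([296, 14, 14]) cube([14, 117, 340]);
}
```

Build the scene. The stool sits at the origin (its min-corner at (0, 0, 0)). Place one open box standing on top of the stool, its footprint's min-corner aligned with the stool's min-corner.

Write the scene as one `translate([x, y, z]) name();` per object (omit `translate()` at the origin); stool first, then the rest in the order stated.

stool();
translate([0, 0, 388]) open_box();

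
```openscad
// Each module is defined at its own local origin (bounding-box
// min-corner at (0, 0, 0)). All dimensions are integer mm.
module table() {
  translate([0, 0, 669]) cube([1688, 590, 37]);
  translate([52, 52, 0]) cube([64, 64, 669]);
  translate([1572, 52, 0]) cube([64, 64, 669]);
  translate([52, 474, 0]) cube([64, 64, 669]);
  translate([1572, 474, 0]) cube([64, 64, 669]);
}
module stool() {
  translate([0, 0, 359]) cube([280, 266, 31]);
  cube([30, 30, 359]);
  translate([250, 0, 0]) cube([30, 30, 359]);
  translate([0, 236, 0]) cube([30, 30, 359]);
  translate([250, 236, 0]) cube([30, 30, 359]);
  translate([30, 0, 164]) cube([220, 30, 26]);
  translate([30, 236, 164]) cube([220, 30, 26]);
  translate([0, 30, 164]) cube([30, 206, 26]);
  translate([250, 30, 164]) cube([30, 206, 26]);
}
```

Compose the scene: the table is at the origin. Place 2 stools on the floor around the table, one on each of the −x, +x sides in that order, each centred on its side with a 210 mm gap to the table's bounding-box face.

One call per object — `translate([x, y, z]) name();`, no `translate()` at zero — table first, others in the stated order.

table();
translate([-490, 162, 0]) stool();
translate([1898, 162, 0]) stool();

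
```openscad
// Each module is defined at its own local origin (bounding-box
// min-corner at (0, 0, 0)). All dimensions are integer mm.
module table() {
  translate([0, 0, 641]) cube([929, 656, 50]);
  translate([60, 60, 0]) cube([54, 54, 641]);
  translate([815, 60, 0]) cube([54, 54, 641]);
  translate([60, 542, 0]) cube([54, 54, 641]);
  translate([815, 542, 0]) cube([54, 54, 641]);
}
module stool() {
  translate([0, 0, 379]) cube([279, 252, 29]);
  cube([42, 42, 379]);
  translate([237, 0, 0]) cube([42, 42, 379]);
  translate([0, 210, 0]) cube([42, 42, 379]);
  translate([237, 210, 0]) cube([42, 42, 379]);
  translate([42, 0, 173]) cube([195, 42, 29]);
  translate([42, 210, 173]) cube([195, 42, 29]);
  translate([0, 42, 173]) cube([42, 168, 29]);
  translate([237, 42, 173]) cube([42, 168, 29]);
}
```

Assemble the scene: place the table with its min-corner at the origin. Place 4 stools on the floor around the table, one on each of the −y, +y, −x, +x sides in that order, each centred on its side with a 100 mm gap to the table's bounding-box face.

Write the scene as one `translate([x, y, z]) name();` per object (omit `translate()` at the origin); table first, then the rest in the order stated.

table();
translate([325, -352, 0]) stool();
translate([325, 756, 0]) stool();
translate([-379, 202, 0]) stool();
translate([1029, 202, 0]) stool();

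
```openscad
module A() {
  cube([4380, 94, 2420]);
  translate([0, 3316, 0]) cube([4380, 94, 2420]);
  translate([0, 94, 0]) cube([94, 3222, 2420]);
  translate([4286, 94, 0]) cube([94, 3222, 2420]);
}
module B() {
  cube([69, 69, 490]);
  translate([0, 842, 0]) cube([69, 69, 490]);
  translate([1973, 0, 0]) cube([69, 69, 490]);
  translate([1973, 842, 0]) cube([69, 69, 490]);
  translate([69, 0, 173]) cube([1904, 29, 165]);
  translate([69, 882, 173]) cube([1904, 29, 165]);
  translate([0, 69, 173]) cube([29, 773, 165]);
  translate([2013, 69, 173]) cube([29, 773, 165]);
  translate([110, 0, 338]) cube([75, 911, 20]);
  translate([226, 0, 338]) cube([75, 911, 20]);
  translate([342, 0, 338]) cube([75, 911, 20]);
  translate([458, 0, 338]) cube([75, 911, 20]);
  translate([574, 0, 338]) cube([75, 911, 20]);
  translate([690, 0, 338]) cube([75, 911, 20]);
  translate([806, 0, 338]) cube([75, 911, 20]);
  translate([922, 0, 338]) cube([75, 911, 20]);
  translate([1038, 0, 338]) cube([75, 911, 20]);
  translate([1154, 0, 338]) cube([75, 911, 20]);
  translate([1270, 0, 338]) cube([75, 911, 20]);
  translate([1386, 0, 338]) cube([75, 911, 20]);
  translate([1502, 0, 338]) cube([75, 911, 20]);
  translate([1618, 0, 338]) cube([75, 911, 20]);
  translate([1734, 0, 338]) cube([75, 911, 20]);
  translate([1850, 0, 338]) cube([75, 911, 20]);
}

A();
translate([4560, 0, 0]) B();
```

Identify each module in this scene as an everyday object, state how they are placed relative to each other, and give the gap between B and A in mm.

A is a house frame. B is a bed frame. The bed frame is on the floor beside the house frame on its +x side. The gap between the bed frame and the house frame is 180 mm.

The bed frame's nearest face is 180 mm from the house frame's +x face.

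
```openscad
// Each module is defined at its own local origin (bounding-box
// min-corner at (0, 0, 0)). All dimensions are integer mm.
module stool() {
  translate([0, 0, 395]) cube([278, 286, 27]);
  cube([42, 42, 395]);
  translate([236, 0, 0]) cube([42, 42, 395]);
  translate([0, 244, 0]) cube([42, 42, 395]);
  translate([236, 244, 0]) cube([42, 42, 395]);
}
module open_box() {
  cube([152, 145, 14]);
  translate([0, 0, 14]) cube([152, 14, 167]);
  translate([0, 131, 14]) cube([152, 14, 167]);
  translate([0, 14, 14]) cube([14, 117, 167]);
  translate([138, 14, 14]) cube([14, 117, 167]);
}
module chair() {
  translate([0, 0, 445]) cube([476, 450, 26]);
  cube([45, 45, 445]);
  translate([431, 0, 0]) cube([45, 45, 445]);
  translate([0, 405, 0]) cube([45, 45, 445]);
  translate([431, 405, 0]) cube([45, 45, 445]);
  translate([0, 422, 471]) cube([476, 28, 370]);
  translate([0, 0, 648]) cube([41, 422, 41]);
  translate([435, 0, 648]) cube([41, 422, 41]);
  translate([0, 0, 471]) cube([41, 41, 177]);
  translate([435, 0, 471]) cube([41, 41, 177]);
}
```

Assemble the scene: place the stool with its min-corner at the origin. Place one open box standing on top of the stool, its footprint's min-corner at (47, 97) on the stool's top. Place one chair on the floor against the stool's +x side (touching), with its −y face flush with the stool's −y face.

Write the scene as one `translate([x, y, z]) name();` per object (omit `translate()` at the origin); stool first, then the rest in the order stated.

stool();
translate([47, 97, 422]) open_box();
translate([278, 0, 0]) chair();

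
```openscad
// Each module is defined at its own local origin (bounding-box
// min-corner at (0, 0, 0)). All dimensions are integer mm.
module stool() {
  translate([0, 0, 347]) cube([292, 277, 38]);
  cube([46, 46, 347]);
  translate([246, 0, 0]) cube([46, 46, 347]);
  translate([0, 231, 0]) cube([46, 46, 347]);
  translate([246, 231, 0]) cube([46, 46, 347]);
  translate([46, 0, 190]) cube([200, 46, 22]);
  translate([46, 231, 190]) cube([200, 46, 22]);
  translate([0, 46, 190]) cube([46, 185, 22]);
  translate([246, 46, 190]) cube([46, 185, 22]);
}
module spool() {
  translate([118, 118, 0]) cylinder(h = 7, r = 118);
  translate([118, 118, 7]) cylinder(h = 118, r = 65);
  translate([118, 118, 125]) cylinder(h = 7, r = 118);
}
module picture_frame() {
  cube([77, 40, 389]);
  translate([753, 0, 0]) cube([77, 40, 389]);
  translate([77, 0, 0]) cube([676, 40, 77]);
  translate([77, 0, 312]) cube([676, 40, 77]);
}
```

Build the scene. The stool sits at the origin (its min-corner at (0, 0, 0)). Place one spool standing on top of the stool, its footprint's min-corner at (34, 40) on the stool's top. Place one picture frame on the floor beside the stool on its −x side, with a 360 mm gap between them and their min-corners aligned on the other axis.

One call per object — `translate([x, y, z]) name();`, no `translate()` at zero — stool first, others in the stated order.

stool();
translate([34, 40, 385]) spool();
translate([-1190, 0, 0]) picture_frame();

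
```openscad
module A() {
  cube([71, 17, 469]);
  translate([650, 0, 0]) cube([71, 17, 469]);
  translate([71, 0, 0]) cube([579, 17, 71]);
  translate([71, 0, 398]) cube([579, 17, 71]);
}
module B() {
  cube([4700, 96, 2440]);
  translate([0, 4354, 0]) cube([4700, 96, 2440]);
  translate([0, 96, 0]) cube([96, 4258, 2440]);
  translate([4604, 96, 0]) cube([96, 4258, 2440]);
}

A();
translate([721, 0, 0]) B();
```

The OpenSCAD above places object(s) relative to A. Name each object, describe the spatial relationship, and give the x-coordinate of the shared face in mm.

A is a picture frame. B is a house frame. The house frame is against the picture frame's +x side, with their −y faces flush. The x-coordinate of the shared face is 721 mm.

The picture frame's +x face and the house frame's −x face are both at x = 721 mm.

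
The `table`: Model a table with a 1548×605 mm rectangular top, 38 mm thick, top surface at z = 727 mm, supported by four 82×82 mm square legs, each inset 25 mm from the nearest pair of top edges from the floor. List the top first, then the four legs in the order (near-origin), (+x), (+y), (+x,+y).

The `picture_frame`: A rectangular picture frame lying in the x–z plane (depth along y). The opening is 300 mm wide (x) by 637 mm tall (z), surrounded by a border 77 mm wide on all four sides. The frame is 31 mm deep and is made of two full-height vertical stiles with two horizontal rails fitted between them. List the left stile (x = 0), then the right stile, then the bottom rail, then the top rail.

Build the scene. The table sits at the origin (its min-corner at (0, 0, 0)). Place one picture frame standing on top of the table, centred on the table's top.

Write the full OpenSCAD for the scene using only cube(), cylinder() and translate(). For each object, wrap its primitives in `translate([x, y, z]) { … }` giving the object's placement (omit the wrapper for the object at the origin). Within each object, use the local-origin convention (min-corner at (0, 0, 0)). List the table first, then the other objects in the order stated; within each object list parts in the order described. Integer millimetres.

translate([0, 0, 689]) cube([1548, 605, 38]);
translate([25, 25, 0]) cube([82, 82, 689]);
translate([1441, 25, 0]) cube([82, 82, 689]);
translate([25, 498, 0]) cube([82, 82, 689]);
translate([1441, 498, 0]) cube([82, 82, 689]);
translate([547, 287, 727]) {
  cube([77, 31, 791]);
  translate([377, 0, 0]) cube([77, 31, 791]);
  translate([77, 0, 0]) cube([300, 31, 77]);
  translate([77, 0, 714]) cube([300, 31, 77]);
}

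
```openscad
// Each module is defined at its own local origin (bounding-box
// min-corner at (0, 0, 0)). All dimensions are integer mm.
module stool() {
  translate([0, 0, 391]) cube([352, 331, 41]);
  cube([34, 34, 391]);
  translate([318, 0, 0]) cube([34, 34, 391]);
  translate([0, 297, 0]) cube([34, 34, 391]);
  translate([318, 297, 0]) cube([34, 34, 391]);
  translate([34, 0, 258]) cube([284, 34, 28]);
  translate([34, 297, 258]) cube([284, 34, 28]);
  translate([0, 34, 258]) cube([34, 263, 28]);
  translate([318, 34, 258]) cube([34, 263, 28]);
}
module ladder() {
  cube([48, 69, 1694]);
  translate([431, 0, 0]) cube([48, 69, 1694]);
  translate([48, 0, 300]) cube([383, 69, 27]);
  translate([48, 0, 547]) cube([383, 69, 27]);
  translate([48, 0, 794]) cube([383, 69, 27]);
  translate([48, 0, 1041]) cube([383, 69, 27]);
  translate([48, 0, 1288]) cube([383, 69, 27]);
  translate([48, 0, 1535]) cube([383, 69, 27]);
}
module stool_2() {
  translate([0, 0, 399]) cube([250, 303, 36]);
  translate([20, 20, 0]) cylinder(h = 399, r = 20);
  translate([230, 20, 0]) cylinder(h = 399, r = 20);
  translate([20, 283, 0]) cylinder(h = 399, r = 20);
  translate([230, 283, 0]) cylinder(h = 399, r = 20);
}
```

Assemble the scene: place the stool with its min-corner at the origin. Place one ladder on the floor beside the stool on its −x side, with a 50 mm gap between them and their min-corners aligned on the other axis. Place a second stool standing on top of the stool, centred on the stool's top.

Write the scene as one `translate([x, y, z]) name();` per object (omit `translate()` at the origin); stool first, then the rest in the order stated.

stool();
translate([-529, 0, 0]) ladder();
translate([51, 14, 432]) stool_2();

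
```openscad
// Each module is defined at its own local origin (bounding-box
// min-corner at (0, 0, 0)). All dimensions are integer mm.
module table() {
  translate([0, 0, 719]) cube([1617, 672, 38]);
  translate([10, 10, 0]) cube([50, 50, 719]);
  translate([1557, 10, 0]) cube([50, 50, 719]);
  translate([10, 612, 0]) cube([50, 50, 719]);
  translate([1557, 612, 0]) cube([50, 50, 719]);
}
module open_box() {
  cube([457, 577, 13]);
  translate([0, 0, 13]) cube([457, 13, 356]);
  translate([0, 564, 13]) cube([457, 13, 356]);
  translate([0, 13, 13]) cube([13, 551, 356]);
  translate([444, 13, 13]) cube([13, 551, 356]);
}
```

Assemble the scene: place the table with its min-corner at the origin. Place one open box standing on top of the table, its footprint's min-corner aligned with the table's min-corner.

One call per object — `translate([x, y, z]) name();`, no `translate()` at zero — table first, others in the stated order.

table();
translate([0, 0, 757]) open_box();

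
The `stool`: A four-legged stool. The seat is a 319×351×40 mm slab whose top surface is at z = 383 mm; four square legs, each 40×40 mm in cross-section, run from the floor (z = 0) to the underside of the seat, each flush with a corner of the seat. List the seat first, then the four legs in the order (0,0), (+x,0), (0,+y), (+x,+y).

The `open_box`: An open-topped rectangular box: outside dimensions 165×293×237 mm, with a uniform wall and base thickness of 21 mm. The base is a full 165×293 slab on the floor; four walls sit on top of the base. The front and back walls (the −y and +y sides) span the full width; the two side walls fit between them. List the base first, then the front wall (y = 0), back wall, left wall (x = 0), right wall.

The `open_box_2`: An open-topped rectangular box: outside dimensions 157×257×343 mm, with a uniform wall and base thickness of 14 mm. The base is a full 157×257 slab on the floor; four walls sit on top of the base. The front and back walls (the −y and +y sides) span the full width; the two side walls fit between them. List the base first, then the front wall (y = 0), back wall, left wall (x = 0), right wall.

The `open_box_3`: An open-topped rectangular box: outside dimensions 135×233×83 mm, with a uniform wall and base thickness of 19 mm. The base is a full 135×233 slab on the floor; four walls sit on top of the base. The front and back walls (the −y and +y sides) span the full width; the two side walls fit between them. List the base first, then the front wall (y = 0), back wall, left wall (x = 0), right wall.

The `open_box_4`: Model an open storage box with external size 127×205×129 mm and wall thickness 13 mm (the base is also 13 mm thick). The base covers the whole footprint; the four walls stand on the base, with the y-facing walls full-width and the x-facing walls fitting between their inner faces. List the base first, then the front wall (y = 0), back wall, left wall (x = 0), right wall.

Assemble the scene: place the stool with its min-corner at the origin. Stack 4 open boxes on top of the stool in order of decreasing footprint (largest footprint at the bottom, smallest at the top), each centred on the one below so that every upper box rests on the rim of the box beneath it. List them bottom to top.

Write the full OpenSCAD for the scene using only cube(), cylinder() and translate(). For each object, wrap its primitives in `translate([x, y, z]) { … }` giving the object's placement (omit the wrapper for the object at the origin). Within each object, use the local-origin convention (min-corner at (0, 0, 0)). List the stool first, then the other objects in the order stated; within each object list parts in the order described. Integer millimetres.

translate([0, 0, 343]) cube([319, 351, 40]);
cube([40, 40, 343]);
translate([279, 0, 0]) cube([40, 40, 343]);
translate([0, 311, 0]) cube([40, 40, 343]);
translate([279, 311, 0]) cube([40, 40, 343]);
translate([77, 29, 383]) {
  cube([165, 293, 21]);
  translate([0, 0, 21]) cube([165, 21, 216]);
  translate([0, 272, 21]) cube([165, 21, 216]);
  translate([0, 21, 21]) cube([21, 251, 216]);
  translate([144, 21, 21]) cube([21, 251, 216]);
}
translate([81, 47, 620]) {
  cube([157, 257, 14]);
  translate([0, 0, 14]) cube([157, 14, 329]);
  translate([0, 243, 14]) cube([157, 14, 329]);
  translate([0, 14, 14]) cube([14, 229, 329]);
  translate([143, 14, 14]) cube([14, 229, 329]);
}
translate([92, 59, 963]) {
  cube([135, 233, 19]);
  translate([0, 0, 19]) cube([135, 19, 64]);
  translate([0, 214, 19]) cube([135, 19, 64]);
  translate([0, 19, 19]) cube([19, 195, 64]);
  translate([116, 19, 19]) cube([19, 195, 64]);
}
translate([96, 73, 1046]) {
  cube([127, 205, 13]);
  translate([0, 0, 13]) cube([127, 13, 116]);
  translate([0, 192, 13]) cube([127, 13, 116]);
  translate([0, 13, 13]) cube([13, 179, 116]);
  translate([114, 13, 13]) cube([13, 179, 116]);
}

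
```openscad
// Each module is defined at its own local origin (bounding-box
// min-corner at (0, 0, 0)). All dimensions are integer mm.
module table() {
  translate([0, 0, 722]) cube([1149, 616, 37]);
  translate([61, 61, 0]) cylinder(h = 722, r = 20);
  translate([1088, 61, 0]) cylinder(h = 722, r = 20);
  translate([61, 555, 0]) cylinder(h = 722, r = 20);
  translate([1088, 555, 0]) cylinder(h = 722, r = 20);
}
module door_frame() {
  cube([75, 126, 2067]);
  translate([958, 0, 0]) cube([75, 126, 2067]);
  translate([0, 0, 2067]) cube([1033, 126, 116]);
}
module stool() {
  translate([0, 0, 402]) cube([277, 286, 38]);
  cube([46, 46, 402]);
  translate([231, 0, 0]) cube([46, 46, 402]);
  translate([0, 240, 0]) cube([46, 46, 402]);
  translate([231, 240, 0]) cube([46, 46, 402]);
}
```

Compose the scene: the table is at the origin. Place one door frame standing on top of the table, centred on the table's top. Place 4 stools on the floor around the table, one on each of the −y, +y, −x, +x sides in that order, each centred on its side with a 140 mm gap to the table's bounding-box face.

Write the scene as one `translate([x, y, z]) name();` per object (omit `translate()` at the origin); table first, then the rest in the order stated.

table();
translate([58, 245, 759]) door_frame();
translate([436, -426, 0]) stool();
translate([436, 756, 0]) stool();
translate([-417, 165, 0]) stool();
translate([1289, 165, 0]) stool();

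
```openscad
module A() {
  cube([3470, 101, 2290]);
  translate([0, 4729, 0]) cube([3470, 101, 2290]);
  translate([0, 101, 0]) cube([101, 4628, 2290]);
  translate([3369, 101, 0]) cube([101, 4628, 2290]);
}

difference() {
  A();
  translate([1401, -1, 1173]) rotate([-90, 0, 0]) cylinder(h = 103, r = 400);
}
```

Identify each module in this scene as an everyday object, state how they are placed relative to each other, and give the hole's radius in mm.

The subtracted cylinder has r = 400 mm.

A is a house frame. The house frame has a circular hole through its front wall. The hole's radius is 400 mm.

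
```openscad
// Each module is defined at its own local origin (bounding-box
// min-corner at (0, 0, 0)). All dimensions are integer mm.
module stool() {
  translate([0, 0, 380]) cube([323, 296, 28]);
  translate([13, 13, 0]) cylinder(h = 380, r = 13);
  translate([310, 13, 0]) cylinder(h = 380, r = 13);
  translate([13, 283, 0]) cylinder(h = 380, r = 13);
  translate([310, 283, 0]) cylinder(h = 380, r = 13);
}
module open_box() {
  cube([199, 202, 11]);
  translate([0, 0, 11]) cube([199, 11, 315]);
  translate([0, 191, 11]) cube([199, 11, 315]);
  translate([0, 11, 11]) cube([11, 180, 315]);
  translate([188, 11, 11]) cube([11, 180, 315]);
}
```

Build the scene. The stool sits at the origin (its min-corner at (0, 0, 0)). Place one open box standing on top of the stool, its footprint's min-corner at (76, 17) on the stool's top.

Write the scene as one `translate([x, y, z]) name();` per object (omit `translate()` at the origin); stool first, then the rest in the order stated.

stool();
translate([76, 17, 408]) open_box();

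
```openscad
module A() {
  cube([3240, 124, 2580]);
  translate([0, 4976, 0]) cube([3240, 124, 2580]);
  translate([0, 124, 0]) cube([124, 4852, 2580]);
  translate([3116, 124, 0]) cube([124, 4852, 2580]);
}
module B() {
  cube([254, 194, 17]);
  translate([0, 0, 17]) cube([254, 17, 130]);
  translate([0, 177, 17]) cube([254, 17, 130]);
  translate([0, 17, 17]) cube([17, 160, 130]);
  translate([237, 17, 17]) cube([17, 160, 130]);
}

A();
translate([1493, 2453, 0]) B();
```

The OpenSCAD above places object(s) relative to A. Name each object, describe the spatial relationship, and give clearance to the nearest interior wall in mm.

Clearances: x = 1369, y = 2329; minimum 1369 mm.

A is a house frame. B is an open box. The open box sits inside the house frame, centred. The clearance to the nearest interior wall is 1369 mm.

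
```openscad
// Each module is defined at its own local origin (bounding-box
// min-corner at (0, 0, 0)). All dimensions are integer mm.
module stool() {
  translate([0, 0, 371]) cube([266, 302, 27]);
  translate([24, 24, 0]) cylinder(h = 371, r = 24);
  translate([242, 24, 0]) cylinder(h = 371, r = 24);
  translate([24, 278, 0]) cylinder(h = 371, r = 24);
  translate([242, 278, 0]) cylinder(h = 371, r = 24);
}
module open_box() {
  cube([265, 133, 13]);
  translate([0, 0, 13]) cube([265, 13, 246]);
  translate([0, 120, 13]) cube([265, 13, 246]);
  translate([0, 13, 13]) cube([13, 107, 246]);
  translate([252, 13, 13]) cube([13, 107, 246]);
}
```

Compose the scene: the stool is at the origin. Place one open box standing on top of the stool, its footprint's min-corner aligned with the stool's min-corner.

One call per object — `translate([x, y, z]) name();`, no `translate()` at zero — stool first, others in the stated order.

stool();
translate([0, 0, 398]) open_box();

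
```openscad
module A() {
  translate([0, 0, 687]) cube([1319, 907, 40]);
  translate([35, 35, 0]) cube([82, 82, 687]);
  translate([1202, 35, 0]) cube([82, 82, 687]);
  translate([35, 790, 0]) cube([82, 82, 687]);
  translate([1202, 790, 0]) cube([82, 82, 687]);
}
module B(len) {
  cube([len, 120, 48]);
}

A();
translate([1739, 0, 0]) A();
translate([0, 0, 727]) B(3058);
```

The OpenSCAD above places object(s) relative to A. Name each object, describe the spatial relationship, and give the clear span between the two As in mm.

Second table starts at x = 1739; first ends at x = 1319; clear span = 1739 − 1319 = 420 mm.

A is a table. B is a beam. A beam spans the tops of two tables. The clear span between the two tables is 420 mm.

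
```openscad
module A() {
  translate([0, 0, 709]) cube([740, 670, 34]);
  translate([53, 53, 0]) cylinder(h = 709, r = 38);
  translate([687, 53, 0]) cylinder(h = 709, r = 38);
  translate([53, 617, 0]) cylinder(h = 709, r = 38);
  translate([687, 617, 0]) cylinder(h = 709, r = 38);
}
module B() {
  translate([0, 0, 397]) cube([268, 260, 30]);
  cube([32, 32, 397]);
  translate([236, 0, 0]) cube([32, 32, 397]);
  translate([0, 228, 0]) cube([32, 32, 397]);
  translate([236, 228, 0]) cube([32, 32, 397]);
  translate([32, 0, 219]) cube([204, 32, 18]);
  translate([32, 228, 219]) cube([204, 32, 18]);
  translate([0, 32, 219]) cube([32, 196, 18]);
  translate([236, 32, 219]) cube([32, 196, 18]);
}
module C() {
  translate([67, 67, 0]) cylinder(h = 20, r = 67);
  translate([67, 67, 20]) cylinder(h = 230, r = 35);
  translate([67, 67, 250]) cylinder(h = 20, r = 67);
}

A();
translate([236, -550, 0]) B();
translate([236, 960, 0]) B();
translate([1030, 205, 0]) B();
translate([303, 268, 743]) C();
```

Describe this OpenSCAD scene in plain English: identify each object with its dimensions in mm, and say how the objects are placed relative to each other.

A is a rectangular dining table. The top is 740×670×34 mm with its upper surface at z = 743 mm. It stands on four round legs of 76 mm diameter, each leg's bounding box inset 15 mm from the nearest pair of top edges, running from the floor to the underside of the top.

B is a simple wooden stool: a rectangular seat 268 mm (x) by 260 mm (y), 30 mm thick, top face at z = 427 mm, on four square legs, each 32×32 mm in cross-section. The legs rest on z = 0, each flush with a corner of the seat. Four stretchers, 32 mm wide and 18 mm tall, connect adjacent legs with their undersides at z = 219 mm, each running between the inner faces of the legs it joins and aligned with the legs' outer faces on the other axis.

C is a spool: two coaxial disc flanges of radius 67 mm and thickness 20 mm, joined by a core cylinder of radius 35 mm and height 230 mm. The lower flange rests on z = 0 and the three cylinders share a vertical axis.

Three stools sit around the table at the −y, +y, +x sides. The spool is on top of the table, centred.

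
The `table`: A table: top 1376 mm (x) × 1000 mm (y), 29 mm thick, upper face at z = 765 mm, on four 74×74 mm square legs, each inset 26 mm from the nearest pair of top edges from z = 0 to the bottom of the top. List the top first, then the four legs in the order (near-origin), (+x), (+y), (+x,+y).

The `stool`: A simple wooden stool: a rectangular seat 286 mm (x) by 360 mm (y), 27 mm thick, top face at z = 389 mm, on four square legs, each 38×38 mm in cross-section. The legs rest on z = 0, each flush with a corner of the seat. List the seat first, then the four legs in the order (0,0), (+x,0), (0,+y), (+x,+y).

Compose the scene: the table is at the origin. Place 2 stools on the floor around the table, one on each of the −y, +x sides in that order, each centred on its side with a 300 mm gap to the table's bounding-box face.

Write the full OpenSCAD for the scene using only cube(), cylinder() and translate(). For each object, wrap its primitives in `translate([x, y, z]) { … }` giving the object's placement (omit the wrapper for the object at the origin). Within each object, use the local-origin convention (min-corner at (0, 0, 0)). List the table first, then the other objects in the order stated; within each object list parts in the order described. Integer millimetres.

translate([0, 0, 736]) cube([1376, 1000, 29]);
translate([26, 26, 0]) cube([74, 74, 736]);
translate([1276, 26, 0]) cube([74, 74, 736]);
translate([26, 900, 0]) cube([74, 74, 736]);
translate([1276, 900, 0]) cube([74, 74, 736]);
translate([545, -660, 0]) {
  translate([0, 0, 362]) cube([286, 360, 27]);
  cube([38, 38, 362]);
  translate([248, 0, 0]) cube([38, 38, 362]);
  translate([0, 322, 0]) cube([38, 38, 362]);
  translate([248, 322, 0]) cube([38, 38, 362]);
}
translate([1676, 320, 0]) {
  translate([0, 0, 362]) cube([286, 360, 27]);
  cube([38, 38, 362]);
  translate([248, 0, 0]) cube([38, 38, 362]);
  translate([0, 322, 0]) cube([38, 38, 362]);
  translate([248, 322, 0]) cube([38, 38, 362]);
}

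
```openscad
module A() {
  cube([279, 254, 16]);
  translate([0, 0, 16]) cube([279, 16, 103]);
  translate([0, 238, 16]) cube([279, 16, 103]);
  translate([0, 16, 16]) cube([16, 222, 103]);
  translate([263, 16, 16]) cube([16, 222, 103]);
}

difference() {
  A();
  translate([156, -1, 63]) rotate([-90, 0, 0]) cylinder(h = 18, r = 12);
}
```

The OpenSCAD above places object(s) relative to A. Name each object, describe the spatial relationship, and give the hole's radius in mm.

A is an open box. The open box has a circular hole through its front wall. The hole's radius is 12 mm.

The subtracted cylinder has r = 12 mm.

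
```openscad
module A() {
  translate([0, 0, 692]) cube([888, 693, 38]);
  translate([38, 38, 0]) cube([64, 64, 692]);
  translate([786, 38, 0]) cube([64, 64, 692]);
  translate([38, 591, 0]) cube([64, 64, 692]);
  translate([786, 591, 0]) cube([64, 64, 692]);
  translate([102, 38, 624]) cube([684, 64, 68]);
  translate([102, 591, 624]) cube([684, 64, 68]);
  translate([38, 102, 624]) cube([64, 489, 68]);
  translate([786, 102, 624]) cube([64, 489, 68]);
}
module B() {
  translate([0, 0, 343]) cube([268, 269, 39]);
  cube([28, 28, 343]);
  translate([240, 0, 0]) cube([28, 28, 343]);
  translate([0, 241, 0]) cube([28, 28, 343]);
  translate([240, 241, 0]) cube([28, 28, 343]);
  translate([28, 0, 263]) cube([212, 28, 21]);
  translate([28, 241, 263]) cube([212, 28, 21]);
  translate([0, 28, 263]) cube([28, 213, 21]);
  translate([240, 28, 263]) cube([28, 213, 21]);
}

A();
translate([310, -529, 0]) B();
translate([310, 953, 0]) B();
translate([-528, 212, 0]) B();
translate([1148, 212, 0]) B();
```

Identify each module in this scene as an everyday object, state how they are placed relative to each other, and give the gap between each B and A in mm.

Each stool's nearest face is 260 mm from the table's bounding box.

A is a table. B is a stool. Four stools sit around the table at the −y, +y, −x, +x sides. The gap between each stool and the table is 260 mm.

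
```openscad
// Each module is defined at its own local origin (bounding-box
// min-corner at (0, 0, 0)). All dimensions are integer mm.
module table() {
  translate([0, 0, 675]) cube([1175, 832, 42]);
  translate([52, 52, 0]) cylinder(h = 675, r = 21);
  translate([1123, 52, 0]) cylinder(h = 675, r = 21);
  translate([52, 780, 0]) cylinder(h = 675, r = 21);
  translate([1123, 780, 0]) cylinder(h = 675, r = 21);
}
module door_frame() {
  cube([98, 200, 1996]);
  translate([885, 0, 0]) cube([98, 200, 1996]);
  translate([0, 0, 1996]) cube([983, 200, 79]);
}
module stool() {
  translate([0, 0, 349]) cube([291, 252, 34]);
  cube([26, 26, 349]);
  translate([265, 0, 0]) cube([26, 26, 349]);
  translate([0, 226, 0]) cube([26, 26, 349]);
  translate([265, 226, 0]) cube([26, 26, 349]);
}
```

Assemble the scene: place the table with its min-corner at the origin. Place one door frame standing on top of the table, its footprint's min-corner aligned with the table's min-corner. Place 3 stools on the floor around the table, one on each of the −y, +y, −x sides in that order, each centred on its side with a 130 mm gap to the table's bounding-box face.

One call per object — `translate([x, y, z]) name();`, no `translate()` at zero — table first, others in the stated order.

table();
translate([0, 0, 717]) door_frame();
translate([442, -382, 0]) stool();
translate([442, 962, 0]) stool();
translate([-421, 290, 0]) stool();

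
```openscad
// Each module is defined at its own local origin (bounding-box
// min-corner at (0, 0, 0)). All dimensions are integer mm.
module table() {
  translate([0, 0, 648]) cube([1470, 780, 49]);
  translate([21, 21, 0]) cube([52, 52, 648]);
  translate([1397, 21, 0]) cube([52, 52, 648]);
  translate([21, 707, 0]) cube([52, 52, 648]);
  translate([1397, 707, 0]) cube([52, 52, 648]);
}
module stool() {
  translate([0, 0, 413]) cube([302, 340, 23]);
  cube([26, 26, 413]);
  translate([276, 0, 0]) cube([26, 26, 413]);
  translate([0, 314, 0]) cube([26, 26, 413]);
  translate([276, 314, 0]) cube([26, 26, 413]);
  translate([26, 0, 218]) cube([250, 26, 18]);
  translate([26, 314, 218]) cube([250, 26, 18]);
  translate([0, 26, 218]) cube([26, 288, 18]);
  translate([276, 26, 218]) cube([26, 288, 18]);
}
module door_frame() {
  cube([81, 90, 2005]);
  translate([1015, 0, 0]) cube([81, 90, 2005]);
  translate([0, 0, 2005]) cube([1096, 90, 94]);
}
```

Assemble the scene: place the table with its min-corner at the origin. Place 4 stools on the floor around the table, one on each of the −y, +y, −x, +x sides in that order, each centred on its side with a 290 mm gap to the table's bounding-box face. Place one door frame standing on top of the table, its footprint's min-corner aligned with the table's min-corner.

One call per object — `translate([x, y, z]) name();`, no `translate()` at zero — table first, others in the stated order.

table();
translate([584, -630, 0]) stool();
translate([584, 1070, 0]) stool();
translate([-592, 220, 0]) stool();
translate([1760, 220, 0]) stool();
translate([0, 0, 697]) door_frame();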